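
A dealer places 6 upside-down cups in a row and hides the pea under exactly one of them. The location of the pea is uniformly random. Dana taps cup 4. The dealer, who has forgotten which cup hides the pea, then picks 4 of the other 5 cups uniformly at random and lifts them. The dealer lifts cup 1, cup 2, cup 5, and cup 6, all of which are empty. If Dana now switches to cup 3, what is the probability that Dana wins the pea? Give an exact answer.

1/2

Consider each possible location of the pea in turn.
If it is under any of cups 1, 2, 5, and 6 (prior 1/6 each): that cup was opened and seen not to hold the prize — ruled out; weight (1/6)·0 = 0 each.
If it is under either of cups 3 and 4 (prior 1/6 each): the dealer picks exactly this set with probability 1/5 regardless, and none is the prize; weight (1/6)·(1/5) = 1/30 each.
The weights sum to 1/15.
So P(the pea under cup 3 | the dealer opened cup 1, cup 2, cup 5, and cup 6) = (1/30) / (1/15) = 1/2.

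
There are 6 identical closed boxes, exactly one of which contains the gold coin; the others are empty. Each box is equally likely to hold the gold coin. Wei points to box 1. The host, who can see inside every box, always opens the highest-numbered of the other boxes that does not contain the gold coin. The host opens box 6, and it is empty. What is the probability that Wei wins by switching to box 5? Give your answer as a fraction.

Apply Bayes' rule, conditioning on where the gold coin actually is.
If it is in any of boxes 1, 2, 3, 4, and 5 (prior 1/6 each): box 6 is the highest-numbered option available, probability 1; weight (1/6)·1 = 1/6 each.
If it is in box 6 (prior 1/6): the host opened box 6, so this case is ruled out; weight (1/6)·0 = 0.
The weights sum to 5/6.
So P(the gold coin in box 5 | the host opened box 6) = (1/6) / (5/6) = 1/5.

1/5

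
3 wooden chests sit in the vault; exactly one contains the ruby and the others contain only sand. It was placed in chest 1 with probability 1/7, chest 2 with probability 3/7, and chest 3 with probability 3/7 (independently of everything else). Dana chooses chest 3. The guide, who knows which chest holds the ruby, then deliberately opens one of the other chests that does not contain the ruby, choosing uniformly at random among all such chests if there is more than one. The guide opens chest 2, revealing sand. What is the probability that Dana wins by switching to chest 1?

2/5

Apply Bayes' rule, conditioning on where the ruby actually is.
If it is in chest 1 (prior 1/7): the guide has no choice, probability 1; weight (1/7)·1 = 1/7.
If it is in chest 2 (prior 3/7): the guide opened chest 2, so this case is ruled out; weight (3/7)·0 = 0.
If it is in chest 3 (prior 3/7): the guide has 2 equally likely choices, so probability 1/2; weight (3/7)·(1/2) = 3/14.
The weights sum to 5/14.
So P(the ruby in chest 1 | the guide opened chest 2) = (1/7) / (5/14) = 2/5.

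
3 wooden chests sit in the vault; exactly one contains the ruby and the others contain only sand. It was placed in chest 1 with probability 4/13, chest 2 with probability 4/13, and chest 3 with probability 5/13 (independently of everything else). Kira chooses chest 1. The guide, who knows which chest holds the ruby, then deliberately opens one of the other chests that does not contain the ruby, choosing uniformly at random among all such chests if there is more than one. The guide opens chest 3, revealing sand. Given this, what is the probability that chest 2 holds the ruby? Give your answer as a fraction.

Consider each possible location of the ruby in turn.
If it is in chest 1 (prior 4/13): the guide has 2 equally likely choices, so probability 1/2; weight (4/13)·(1/2) = 2/13.
If it is in chest 2 (prior 4/13): the guide has no choice, probability 1; weight (4/13)·1 = 4/13.
If it is in chest 3 (prior 5/13): the guide opened chest 3, so this case is ruled out; weight (5/13)·0 = 0.
The weights sum to 6/13.
So P(the ruby in chest 2 | the guide opened chest 3) = (4/13) / (6/13) = 2/3.

2/3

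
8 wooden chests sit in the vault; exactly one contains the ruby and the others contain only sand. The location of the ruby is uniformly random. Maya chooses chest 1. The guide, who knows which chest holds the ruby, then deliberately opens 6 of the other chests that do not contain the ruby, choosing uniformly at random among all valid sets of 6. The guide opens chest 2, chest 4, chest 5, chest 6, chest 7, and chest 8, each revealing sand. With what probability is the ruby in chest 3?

7/8

Apply Bayes' rule, conditioning on where the ruby actually is.
If it is in chest 1 (prior 1/8): the guide has 7 equally likely choices, so probability 1/7; weight (1/8)·(1/7) = 1/56.
If it is in any of chests 2, 4, 5, 6, 7, and 8 (prior 1/8 each): that chest was opened and seen not to hold the prize — ruled out; weight (1/8)·0 = 0 each.
If it is in chest 3 (prior 1/8): the guide has no choice, probability 1; weight (1/8)·1 = 1/8.
The weights sum to 1/7.
So P(the ruby in chest 3 | the guide opened chest 2, chest 4, chest 5, chest 6, chest 7, and chest 8) = (1/8) / (1/7) = 7/8.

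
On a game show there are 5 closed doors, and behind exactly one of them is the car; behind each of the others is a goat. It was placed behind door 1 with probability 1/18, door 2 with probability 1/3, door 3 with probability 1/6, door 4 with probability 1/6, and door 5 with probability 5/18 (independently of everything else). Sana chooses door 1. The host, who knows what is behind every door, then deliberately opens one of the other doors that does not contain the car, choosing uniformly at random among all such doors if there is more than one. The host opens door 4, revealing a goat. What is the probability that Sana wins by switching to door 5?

20/59

Apply Bayes' rule, conditioning on where the car actually is.
If it is behind door 1 (prior 1/18): the host has 4 equally likely choices, so probability 1/4; weight (1/18)·(1/4) = 1/72.
If it is behind door 2 (prior 1/3): the host has 3 equally likely choices, so probability 1/3; weight (1/3)·(1/3) = 1/9.
If it is behind door 3 (prior 1/6): the host has 3 equally likely choices, so probability 1/3; weight (1/6)·(1/3) = 1/18.
If it is behind door 4 (prior 1/6): the host opened door 4, so this case is ruled out; weight (1/6)·0 = 0.
If it is behind door 5 (prior 5/18): the host has 3 equally likely choices, so probability 1/3; weight (5/18)·(1/3) = 5/54.
The weights sum to 59/216.
So P(the car behind door 5 | the host opened door 4) = (5/54) / (59/216) = 20/59.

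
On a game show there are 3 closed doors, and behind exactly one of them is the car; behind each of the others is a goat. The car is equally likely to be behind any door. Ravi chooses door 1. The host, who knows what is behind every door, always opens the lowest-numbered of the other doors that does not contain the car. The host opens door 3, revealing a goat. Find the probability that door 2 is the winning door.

1

Consider each possible location of the car in turn.
If it is behind door 1 (prior 1/3): the host would have opened door 2 instead, probability 0; weight (1/3)·0 = 0.
If it is behind door 2 (prior 1/3): door 3 is the lowest-numbered option available, probability 1; weight (1/3)·1 = 1/3.
If it is behind door 3 (prior 1/3): the host opened door 3, so this case is ruled out; weight (1/3)·0 = 0.
The weights sum to 1/3.
So P(the car behind door 2 | the host opened door 3) = (1/3) / (1/3) = 1.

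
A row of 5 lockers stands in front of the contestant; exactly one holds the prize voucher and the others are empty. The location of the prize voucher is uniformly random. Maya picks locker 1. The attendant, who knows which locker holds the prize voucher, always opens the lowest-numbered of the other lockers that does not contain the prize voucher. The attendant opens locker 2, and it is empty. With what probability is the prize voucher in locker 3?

1/4

Apply Bayes' rule, conditioning on where the prize voucher actually is.
If it is in any of lockers 1, 3, 4, and 5 (prior 1/5 each): locker 2 is the lowest-numbered option available, probability 1; weight (1/5)·1 = 1/5 each.
If it is in locker 2 (prior 1/5): the attendant opened locker 2, so this case is ruled out; weight (1/5)·0 = 0.
The weights sum to 4/5.
So P(the prize voucher in locker 3 | the attendant opened locker 2) = (1/5) / (4/5) = 1/4.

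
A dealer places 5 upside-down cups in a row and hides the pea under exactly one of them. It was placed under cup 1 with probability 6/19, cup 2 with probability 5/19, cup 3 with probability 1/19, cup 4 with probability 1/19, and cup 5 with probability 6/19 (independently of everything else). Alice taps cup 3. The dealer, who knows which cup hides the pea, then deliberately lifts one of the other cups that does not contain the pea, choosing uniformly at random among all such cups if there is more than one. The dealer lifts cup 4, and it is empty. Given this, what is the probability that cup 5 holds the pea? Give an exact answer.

24/71

Apply Bayes' rule, conditioning on where the pea actually is.
If it is under either of cups 1 and 5 (prior 6/19 each): the dealer has 3 equally likely choices, so probability 1/3; weight (6/19)·(1/3) = 2/19 each.
If it is under cup 2 (prior 5/19): the dealer has 3 equally likely choices, so probability 1/3; weight (5/19)·(1/3) = 5/57.
If it is under cup 3 (prior 1/19): the dealer has 4 equally likely choices, so probability 1/4; weight (1/19)·(1/4) = 1/76.
If it is under cup 4 (prior 1/19): the dealer opened cup 4, so this case is ruled out; weight (1/19)·0 = 0.
The weights sum to 71/228.
So P(the pea under cup 5 | the dealer opened cup 4) = (2/19) / (71/228) = 24/71.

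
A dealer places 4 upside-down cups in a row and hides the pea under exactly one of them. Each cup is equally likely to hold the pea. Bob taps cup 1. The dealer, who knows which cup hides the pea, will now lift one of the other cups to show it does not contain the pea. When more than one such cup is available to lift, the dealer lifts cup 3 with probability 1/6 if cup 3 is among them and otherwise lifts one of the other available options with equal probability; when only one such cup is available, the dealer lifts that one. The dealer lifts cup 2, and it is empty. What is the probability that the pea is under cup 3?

Condition on the true location of the pea.
If it is under cup 1 (prior 1/4): cup 3 is available but not opened; cup 2 gets probability (1 − 1/6)/2 = 5/12; weight (1/4)·(5/12) = 5/48.
If it is under cup 2 (prior 1/4): the dealer opened cup 2, so this case is ruled out; weight (1/4)·0 = 0.
If it is under cup 3 (prior 1/4): cup 3 holds the prize so is unavailable; the dealer chooses uniformly among the 2 others, probability 1/2; weight (1/4)·(1/2) = 1/8.
If it is under cup 4 (prior 1/4): cup 3 is available but not opened, probability 5/6; weight (1/4)·(5/6) = 5/24.
The weights sum to 7/16.
So P(the pea under cup 3 | the dealer opened cup 2) = (1/8) / (7/16) = 2/7.

2/7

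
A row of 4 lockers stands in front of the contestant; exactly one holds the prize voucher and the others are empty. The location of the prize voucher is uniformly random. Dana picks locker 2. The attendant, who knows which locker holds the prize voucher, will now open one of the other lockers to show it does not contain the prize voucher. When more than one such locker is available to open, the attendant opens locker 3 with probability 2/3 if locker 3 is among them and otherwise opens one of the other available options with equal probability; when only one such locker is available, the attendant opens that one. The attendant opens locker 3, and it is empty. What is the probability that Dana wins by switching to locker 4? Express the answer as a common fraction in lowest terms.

Condition on the true location of the prize voucher.
If it is in any of lockers 1, 2, and 4 (prior 1/4 each): locker 3 is available, opened with probability 2/3; weight (1/4)·(2/3) = 1/6 each.
If it is in locker 3 (prior 1/4): the attendant opened locker 3, so this case is ruled out; weight (1/4)·0 = 0.
The weights sum to 1/2.
So P(the prize voucher in locker 4 | the attendant opened locker 3) = (1/6) / (1/2) = 1/3.

1/3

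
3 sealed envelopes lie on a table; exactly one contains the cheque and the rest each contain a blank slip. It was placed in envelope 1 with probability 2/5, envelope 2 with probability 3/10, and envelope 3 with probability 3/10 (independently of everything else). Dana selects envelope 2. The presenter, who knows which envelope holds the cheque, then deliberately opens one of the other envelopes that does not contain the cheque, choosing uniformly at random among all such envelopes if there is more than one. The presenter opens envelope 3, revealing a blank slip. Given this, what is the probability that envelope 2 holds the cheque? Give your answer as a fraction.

Apply Bayes' rule, conditioning on where the cheque actually is.
If it is in envelope 1 (prior 2/5): the presenter has no choice, probability 1; weight (2/5)·1 = 2/5.
If it is in envelope 2 (prior 3/10): the presenter has 2 equally likely choices, so probability 1/2; weight (3/10)·(1/2) = 3/20.
If it is in envelope 3 (prior 3/10): the presenter opened envelope 3, so this case is ruled out; weight (3/10)·0 = 0.
The weights sum to 11/20.
So P(the cheque in envelope 2 | the presenter opened envelope 3) = (3/20) / (11/20) = 3/11.

3/11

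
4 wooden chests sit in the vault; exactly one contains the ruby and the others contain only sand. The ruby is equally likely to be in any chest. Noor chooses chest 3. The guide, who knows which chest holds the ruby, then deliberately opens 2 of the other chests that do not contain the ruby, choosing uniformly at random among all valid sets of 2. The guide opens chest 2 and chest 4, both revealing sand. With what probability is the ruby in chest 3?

Apply Bayes' rule, conditioning on where the ruby actually is.
If it is in chest 1 (prior 1/4): the guide has no choice, probability 1; weight (1/4)·1 = 1/4.
If it is in either of chests 2 and 4 (prior 1/4 each): that chest was opened and seen not to hold the prize — ruled out; weight (1/4)·0 = 0 each.
If it is in chest 3 (prior 1/4): the guide has 3 equally likely choices, so probability 1/3; weight (1/4)·(1/3) = 1/12.
The weights sum to 1/3.
So P(the ruby in chest 3 | the guide opened chest 2 and chest 4) = (1/12) / (1/3) = 1/4.

1/4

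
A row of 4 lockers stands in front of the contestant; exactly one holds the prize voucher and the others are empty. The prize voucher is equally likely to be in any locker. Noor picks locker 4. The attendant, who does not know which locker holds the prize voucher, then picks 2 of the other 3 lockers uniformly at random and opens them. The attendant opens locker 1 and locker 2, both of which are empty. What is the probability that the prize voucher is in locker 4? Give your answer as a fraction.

1/2

Condition on the true location of the prize voucher.
If it is in either of lockers 1 and 2 (prior 1/4 each): that locker was opened and seen not to hold the prize — ruled out; weight (1/4)·0 = 0 each.
If it is in either of lockers 3 and 4 (prior 1/4 each): the attendant picks exactly this set with probability 1/3 regardless, and none is the prize; weight (1/4)·(1/3) = 1/12 each.
The weights sum to 1/6.
So P(the prize voucher in locker 4 | the attendant opened locker 1 and locker 2) = (1/12) / (1/6) = 1/2.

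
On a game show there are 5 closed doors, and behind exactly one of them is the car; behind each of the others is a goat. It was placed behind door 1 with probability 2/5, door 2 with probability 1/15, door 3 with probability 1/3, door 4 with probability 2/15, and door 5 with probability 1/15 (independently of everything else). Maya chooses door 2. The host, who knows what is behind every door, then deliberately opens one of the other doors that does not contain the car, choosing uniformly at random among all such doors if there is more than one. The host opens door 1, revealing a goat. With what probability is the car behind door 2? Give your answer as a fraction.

3/35

Consider each possible location of the car in turn.
If it is behind door 1 (prior 2/5): the host opened door 1, so this case is ruled out; weight (2/5)·0 = 0.
If it is behind door 2 (prior 1/15): the host has 4 equally likely choices, so probability 1/4; weight (1/15)·(1/4) = 1/60.
If it is behind door 3 (prior 1/3): the host has 3 equally likely choices, so probability 1/3; weight (1/3)·(1/3) = 1/9.
If it is behind door 4 (prior 2/15): the host has 3 equally likely choices, so probability 1/3; weight (2/15)·(1/3) = 2/45.
If it is behind door 5 (prior 1/15): the host has 3 equally likely choices, so probability 1/3; weight (1/15)·(1/3) = 1/45.
The weights sum to 7/36.
So P(the car behind door 2 | the host opened door 1) = (1/60) / (7/36) = 3/35.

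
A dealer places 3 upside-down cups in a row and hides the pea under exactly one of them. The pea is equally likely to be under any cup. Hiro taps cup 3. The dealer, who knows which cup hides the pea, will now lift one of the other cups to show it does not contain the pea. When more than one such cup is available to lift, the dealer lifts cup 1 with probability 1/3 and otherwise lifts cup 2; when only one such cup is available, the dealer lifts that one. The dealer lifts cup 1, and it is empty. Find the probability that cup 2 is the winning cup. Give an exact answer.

3/4

Condition on the true location of the pea.
If it is under cup 1 (prior 1/3): the dealer opened cup 1, so this case is ruled out; weight (1/3)·0 = 0.
If it is under cup 2 (prior 1/3): only cup 1 is available, probability 1; weight (1/3)·1 = 1/3.
If it is under cup 3 (prior 1/3): cup 1 is available, opened with probability 1/3; weight (1/3)·(1/3) = 1/9.
The weights sum to 4/9.
So P(the pea under cup 2 | the dealer opened cup 1) = (1/3) / (4/9) = 3/4.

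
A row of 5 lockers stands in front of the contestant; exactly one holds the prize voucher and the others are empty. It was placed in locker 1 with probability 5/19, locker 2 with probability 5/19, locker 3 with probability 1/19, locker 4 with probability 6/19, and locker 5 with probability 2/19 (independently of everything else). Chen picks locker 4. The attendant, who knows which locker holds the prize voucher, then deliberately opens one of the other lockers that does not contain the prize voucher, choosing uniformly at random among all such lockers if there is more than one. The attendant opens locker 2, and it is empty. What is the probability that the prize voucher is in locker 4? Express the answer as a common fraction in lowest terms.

Condition on the true location of the prize voucher.
If it is in locker 1 (prior 5/19): the attendant has 3 equally likely choices, so probability 1/3; weight (5/19)·(1/3) = 5/57.
If it is in locker 2 (prior 5/19): the attendant opened locker 2, so this case is ruled out; weight (5/19)·0 = 0.
If it is in locker 3 (prior 1/19): the attendant has 3 equally likely choices, so probability 1/3; weight (1/19)·(1/3) = 1/57.
If it is in locker 4 (prior 6/19): the attendant has 4 equally likely choices, so probability 1/4; weight (6/19)·(1/4) = 3/38.
If it is in locker 5 (prior 2/19): the attendant has 3 equally likely choices, so probability 1/3; weight (2/19)·(1/3) = 2/57.
The weights sum to 25/114.
So P(the prize voucher in locker 4 | the attendant opened locker 2) = (3/38) / (25/114) = 9/25.

9/25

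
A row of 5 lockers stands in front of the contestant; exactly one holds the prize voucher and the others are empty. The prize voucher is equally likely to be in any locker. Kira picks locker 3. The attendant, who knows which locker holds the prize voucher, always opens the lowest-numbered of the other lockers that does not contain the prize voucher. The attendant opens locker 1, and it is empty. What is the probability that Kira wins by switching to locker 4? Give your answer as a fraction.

Apply Bayes' rule, conditioning on where the prize voucher actually is.
If it is in locker 1 (prior 1/5): the attendant opened locker 1, so this case is ruled out; weight (1/5)·0 = 0.
If it is in any of lockers 2, 3, 4, and 5 (prior 1/5 each): locker 1 is the lowest-numbered option available, probability 1; weight (1/5)·1 = 1/5 each.
The weights sum to 4/5.
So P(the prize voucher in locker 4 | the attendant opened locker 1) = (1/5) / (4/5) = 1/4.

1/4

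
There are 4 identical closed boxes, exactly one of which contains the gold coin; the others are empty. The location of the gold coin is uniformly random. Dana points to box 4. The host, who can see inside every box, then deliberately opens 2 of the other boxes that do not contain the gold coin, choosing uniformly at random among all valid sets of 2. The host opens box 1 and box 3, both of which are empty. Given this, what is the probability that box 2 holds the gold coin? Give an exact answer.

Condition on the true location of the gold coin.
If it is in either of boxes 1 and 3 (prior 1/4 each): that box was opened and seen not to hold the prize — ruled out; weight (1/4)·0 = 0 each.
If it is in box 2 (prior 1/4): the host has no choice, probability 1; weight (1/4)·1 = 1/4.
If it is in box 4 (prior 1/4): the host has 3 equally likely choices, so probability 1/3; weight (1/4)·(1/3) = 1/12.
The weights sum to 1/3.
So P(the gold coin in box 2 | the host opened box 1 and box 3) = (1/4) / (1/3) = 3/4.

3/4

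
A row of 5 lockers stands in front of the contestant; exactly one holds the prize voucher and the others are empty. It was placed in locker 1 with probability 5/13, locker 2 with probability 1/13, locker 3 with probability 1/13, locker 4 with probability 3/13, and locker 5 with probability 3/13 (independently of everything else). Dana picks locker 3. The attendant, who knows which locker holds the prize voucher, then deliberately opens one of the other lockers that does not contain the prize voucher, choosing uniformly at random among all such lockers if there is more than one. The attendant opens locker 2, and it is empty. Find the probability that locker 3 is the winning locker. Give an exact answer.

3/47

Condition on the true location of the prize voucher.
If it is in locker 1 (prior 5/13): the attendant has 3 equally likely choices, so probability 1/3; weight (5/13)·(1/3) = 5/39.
If it is in locker 2 (prior 1/13): the attendant opened locker 2, so this case is ruled out; weight (1/13)·0 = 0.
If it is in locker 3 (prior 1/13): the attendant has 4 equally likely choices, so probability 1/4; weight (1/13)·(1/4) = 1/52.
If it is in either of lockers 4 and 5 (prior 3/13 each): the attendant has 3 equally likely choices, so probability 1/3; weight (3/13)·(1/3) = 1/13 each.
The weights sum to 47/156.
So P(the prize voucher in locker 3 | the attendant opened locker 2) = (1/52) / (47/156) = 3/47.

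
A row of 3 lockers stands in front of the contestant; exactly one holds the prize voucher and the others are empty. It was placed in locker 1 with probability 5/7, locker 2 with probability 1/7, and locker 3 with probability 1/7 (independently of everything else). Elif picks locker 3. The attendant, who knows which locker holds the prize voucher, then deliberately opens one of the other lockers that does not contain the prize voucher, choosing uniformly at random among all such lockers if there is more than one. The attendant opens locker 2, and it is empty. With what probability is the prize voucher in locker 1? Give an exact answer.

Condition on the true location of the prize voucher.
If it is in locker 1 (prior 5/7): the attendant has no choice, probability 1; weight (5/7)·1 = 5/7.
If it is in locker 2 (prior 1/7): the attendant opened locker 2, so this case is ruled out; weight (1/7)·0 = 0.
If it is in locker 3 (prior 1/7): the attendant has 2 equally likely choices, so probability 1/2; weight (1/7)·(1/2) = 1/14.
The weights sum to 11/14.
So P(the prize voucher in locker 1 | the attendant opened locker 2) = (5/7) / (11/14) = 10/11.

10/11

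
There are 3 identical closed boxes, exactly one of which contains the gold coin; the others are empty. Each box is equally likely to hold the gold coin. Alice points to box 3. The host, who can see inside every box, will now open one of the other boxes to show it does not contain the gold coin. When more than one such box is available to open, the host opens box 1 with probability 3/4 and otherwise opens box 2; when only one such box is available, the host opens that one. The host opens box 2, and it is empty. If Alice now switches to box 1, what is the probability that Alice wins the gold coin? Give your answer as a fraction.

Condition on the true location of the gold coin.
If it is in box 1 (prior 1/3): only box 2 is available, probability 1; weight (1/3)·1 = 1/3.
If it is in box 2 (prior 1/3): the host opened box 2, so this case is ruled out; weight (1/3)·0 = 0.
If it is in box 3 (prior 1/3): box 1 is available but not opened, probability 1/4; weight (1/3)·(1/4) = 1/12.
The weights sum to 5/12.
So P(the gold coin in box 1 | the host opened box 2) = (1/3) / (5/12) = 4/5.

4/5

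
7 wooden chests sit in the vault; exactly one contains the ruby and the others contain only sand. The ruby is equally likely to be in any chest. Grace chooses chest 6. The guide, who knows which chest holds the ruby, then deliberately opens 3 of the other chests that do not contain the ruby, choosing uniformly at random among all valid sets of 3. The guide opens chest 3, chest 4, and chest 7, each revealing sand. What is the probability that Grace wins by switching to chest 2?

2/7

Condition on the true location of the ruby.
If it is in any of chests 1, 2, and 5 (prior 1/7 each): the guide has 10 equally likely choices, so probability 1/10; weight (1/7)·(1/10) = 1/70 each.
If it is in any of chests 3, 4, and 7 (prior 1/7 each): that chest was opened and seen not to hold the prize — ruled out; weight (1/7)·0 = 0 each.
If it is in chest 6 (prior 1/7): the guide has 20 equally likely choices, so probability 1/20; weight (1/7)·(1/20) = 1/140.
The weights sum to 1/20.
So P(the ruby in chest 2 | the guide opened chest 3, chest 4, and chest 7) = (1/70) / (1/20) = 2/7.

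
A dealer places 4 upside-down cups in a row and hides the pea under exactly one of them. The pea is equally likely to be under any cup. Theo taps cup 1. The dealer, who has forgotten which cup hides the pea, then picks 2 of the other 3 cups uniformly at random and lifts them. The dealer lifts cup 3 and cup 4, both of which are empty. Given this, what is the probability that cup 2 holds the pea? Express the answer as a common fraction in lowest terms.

1/2

Because the dealer chose which cups to lift without knowing where the pea is, the choice is independent of the prize location. Learning that none of the 2 opened cups holds the pea simply rules out those 2 locations and leaves the remaining 2 cups still equally likely by symmetry.
So P(the pea under cup 2) = 1/2.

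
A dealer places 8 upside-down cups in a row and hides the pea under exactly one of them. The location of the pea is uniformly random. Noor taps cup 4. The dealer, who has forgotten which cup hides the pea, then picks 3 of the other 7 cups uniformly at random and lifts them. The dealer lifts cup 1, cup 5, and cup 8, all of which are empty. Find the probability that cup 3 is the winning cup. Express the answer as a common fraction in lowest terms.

Apply Bayes' rule, conditioning on where the pea actually is.
If it is under any of cups 1, 5, and 8 (prior 1/8 each): that cup was opened and seen not to hold the prize — ruled out; weight (1/8)·0 = 0 each.
If it is under any of cups 2, 3, 4, 6, and 7 (prior 1/8 each): the dealer picks exactly this set with probability 1/35 regardless, and none is the prize; weight (1/8)·(1/35) = 1/280 each.
The weights sum to 1/56.
So P(the pea under cup 3 | the dealer opened cup 1, cup 5, and cup 8) = (1/280) / (1/56) = 1/5.

1/5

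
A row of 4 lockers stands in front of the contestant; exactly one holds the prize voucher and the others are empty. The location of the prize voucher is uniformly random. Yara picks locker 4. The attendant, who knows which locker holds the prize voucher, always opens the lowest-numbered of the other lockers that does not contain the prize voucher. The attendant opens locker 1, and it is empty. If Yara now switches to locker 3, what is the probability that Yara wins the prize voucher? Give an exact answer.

1/3

Condition on the true location of the prize voucher.
If it is in locker 1 (prior 1/4): the attendant opened locker 1, so this case is ruled out; weight (1/4)·0 = 0.
If it is in any of lockers 2, 3, and 4 (prior 1/4 each): locker 1 is the lowest-numbered option available, probability 1; weight (1/4)·1 = 1/4 each.
The weights sum to 3/4.
So P(the prize voucher in locker 3 | the attendant opened locker 1) = (1/4) / (3/4) = 1/3.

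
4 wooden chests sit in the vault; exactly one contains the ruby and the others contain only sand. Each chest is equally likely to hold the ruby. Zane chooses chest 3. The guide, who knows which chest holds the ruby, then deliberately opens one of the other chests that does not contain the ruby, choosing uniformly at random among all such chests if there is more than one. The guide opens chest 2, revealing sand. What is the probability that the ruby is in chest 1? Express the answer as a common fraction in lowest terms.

Consider each possible location of the ruby in turn.
If it is in either of chests 1 and 4 (prior 1/4 each): the guide has 2 equally likely choices, so probability 1/2; weight (1/4)·(1/2) = 1/8 each.
If it is in chest 2 (prior 1/4): the guide opened chest 2, so this case is ruled out; weight (1/4)·0 = 0.
If it is in chest 3 (prior 1/4): the guide has 3 equally likely choices, so probability 1/3; weight (1/4)·(1/3) = 1/12.
The weights sum to 1/3.
So P(the ruby in chest 1 | the guide opened chest 2) = (1/8) / (1/3) = 3/8.

3/8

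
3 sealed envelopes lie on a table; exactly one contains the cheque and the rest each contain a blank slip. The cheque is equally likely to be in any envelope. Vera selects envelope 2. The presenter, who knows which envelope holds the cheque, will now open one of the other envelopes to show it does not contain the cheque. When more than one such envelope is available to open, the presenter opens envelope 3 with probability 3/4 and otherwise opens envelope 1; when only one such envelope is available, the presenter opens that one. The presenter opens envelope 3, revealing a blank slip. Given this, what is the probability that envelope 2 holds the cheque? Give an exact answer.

Apply Bayes' rule, conditioning on where the cheque actually is.
If it is in envelope 1 (prior 1/3): only envelope 3 is available, probability 1; weight (1/3)·1 = 1/3.
If it is in envelope 2 (prior 1/3): envelope 3 is available, opened with probability 3/4; weight (1/3)·(3/4) = 1/4.
If it is in envelope 3 (prior 1/3): the presenter opened envelope 3, so this case is ruled out; weight (1/3)·0 = 0.
The weights sum to 7/12.
So P(the cheque in envelope 2 | the presenter opened envelope 3) = (1/4) / (7/12) = 3/7.

3/7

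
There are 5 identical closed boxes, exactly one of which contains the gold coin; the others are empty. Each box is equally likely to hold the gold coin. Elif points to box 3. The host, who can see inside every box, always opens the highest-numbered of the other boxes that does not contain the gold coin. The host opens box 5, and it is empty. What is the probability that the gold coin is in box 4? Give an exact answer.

Consider each possible location of the gold coin in turn.
If it is in any of boxes 1, 2, 3, and 4 (prior 1/5 each): box 5 is the highest-numbered option available, probability 1; weight (1/5)·1 = 1/5 each.
If it is in box 5 (prior 1/5): the host opened box 5, so this case is ruled out; weight (1/5)·0 = 0.
The weights sum to 4/5.
So P(the gold coin in box 4 | the host opened box 5) = (1/5) / (4/5) = 1/4.

1/4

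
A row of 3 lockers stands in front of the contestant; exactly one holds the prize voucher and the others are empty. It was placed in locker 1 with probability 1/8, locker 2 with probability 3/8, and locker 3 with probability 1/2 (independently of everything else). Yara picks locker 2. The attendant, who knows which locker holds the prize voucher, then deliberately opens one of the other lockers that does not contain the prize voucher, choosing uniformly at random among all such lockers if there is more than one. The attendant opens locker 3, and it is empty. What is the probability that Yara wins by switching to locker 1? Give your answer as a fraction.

Consider each possible location of the prize voucher in turn.
If it is in locker 1 (prior 1/8): the attendant has no choice, probability 1; weight (1/8)·1 = 1/8.
If it is in locker 2 (prior 3/8): the attendant has 2 equally likely choices, so probability 1/2; weight (3/8)·(1/2) = 3/16.
If it is in locker 3 (prior 1/2): the attendant opened locker 3, so this case is ruled out; weight (1/2)·0 = 0.
The weights sum to 5/16.
So P(the prize voucher in locker 1 | the attendant opened locker 3) = (1/8) / (5/16) = 2/5.

2/5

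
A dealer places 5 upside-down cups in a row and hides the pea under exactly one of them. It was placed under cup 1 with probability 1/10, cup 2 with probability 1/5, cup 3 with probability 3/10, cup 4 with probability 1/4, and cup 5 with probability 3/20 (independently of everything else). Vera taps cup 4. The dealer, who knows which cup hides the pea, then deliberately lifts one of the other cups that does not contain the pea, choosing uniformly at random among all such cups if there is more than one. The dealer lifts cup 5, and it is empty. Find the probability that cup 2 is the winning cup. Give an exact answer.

Condition on the true location of the pea.
If it is under cup 1 (prior 1/10): the dealer has 3 equally likely choices, so probability 1/3; weight (1/10)·(1/3) = 1/30.
If it is under cup 2 (prior 1/5): the dealer has 3 equally likely choices, so probability 1/3; weight (1/5)·(1/3) = 1/15.
If it is under cup 3 (prior 3/10): the dealer has 3 equally likely choices, so probability 1/3; weight (3/10)·(1/3) = 1/10.
If it is under cup 4 (prior 1/4): the dealer has 4 equally likely choices, so probability 1/4; weight (1/4)·(1/4) = 1/16.
If it is under cup 5 (prior 3/20): the dealer opened cup 5, so this case is ruled out; weight (3/20)·0 = 0.
The weights sum to 21/80.
So P(the pea under cup 2 | the dealer opened cup 5) = (1/15) / (21/80) = 16/63.

16/63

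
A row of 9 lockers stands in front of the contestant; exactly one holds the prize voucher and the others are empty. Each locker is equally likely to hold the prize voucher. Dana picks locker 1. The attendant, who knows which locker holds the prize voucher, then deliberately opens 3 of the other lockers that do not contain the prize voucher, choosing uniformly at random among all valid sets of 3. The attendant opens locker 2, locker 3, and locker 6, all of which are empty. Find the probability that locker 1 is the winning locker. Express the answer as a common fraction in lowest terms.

Apply Bayes' rule, conditioning on where the prize voucher actually is.
If it is in locker 1 (prior 1/9): the attendant has 56 equally likely choices, so probability 1/56; weight (1/9)·(1/56) = 1/504.
If it is in any of lockers 2, 3, and 6 (prior 1/9 each): that locker was opened and seen not to hold the prize — ruled out; weight (1/9)·0 = 0 each.
If it is in any of lockers 4, 5, 7, 8, and 9 (prior 1/9 each): the attendant has 35 equally likely choices, so probability 1/35; weight (1/9)·(1/35) = 1/315 each.
The weights sum to 1/56.
So P(the prize voucher in locker 1 | the attendant opened locker 2, locker 3, and locker 6) = (1/504) / (1/56) = 1/9.

1/9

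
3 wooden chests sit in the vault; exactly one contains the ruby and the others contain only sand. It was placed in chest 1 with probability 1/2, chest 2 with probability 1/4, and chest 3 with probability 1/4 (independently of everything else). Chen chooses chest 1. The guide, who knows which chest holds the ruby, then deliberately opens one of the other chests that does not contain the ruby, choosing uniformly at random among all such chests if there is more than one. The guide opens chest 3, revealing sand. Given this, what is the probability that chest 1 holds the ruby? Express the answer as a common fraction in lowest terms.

1/2

Apply Bayes' rule, conditioning on where the ruby actually is.
If it is in chest 1 (prior 1/2): the guide has 2 equally likely choices, so probability 1/2; weight (1/2)·(1/2) = 1/4.
If it is in chest 2 (prior 1/4): the guide has no choice, probability 1; weight (1/4)·1 = 1/4.
If it is in chest 3 (prior 1/4): the guide opened chest 3, so this case is ruled out; weight (1/4)·0 = 0.
The weights sum to 1/2.
So P(the ruby in chest 1 | the guide opened chest 3) = (1/4) / (1/2) = 1/2.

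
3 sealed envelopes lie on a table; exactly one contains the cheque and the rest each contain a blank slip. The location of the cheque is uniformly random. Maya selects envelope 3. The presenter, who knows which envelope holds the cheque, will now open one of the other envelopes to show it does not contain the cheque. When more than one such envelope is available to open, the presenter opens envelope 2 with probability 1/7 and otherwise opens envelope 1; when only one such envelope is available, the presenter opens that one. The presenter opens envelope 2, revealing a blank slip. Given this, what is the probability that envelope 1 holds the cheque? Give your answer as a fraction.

Condition on the true location of the cheque.
If it is in envelope 1 (prior 1/3): only envelope 2 is available, probability 1; weight (1/3)·1 = 1/3.
If it is in envelope 2 (prior 1/3): the presenter opened envelope 2, so this case is ruled out; weight (1/3)·0 = 0.
If it is in envelope 3 (prior 1/3): envelope 2 is available, opened with probability 1/7; weight (1/3)·(1/7) = 1/21.
The weights sum to 8/21.
So P(the cheque in envelope 1 | the presenter opened envelope 2) = (1/3) / (8/21) = 7/8.

7/8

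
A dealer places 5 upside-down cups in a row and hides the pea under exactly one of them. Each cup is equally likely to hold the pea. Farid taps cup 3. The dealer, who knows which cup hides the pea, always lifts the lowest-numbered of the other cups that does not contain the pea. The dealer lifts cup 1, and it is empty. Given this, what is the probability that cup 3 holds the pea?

1/4

Consider each possible location of the pea in turn.
If it is under cup 1 (prior 1/5): the dealer opened cup 1, so this case is ruled out; weight (1/5)·0 = 0.
If it is under any of cups 2, 3, 4, and 5 (prior 1/5 each): cup 1 is the lowest-numbered option available, probability 1; weight (1/5)·1 = 1/5 each.
The weights sum to 4/5.
So P(the pea under cup 3 | the dealer opened cup 1) = (1/5) / (4/5) = 1/4.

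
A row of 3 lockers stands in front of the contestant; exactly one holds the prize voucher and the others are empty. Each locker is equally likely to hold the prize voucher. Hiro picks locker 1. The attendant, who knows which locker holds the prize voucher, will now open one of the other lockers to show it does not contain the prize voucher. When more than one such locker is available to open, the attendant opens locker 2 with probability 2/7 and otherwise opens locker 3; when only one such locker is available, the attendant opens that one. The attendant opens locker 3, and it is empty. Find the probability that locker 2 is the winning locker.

7/12

Apply Bayes' rule, conditioning on where the prize voucher actually is.
If it is in locker 1 (prior 1/3): locker 2 is available but not opened, probability 5/7; weight (1/3)·(5/7) = 5/21.
If it is in locker 2 (prior 1/3): only locker 3 is available, probability 1; weight (1/3)·1 = 1/3.
If it is in locker 3 (prior 1/3): the attendant opened locker 3, so this case is ruled out; weight (1/3)·0 = 0.
The weights sum to 4/7.
So P(the prize voucher in locker 2 | the attendant opened locker 3) = (1/3) / (4/7) = 7/12.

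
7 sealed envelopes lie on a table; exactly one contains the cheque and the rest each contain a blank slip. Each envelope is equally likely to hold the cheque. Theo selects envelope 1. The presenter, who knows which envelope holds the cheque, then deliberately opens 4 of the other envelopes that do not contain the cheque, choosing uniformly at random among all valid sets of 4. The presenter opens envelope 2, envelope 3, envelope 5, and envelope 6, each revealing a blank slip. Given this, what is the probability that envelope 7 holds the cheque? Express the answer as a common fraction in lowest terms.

Condition on the true location of the cheque.
If it is in envelope 1 (prior 1/7): the presenter has 15 equally likely choices, so probability 1/15; weight (1/7)·(1/15) = 1/105.
If it is in any of envelopes 2, 3, 5, and 6 (prior 1/7 each): that envelope was opened and seen not to hold the prize — ruled out; weight (1/7)·0 = 0 each.
If it is in either of envelopes 4 and 7 (prior 1/7 each): the presenter has 5 equally likely choices, so probability 1/5; weight (1/7)·(1/5) = 1/35 each.
The weights sum to 1/15.
So P(the cheque in envelope 7 | the presenter opened envelope 2, envelope 3, envelope 5, and envelope 6) = (1/35) / (1/15) = 3/7.

3/7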